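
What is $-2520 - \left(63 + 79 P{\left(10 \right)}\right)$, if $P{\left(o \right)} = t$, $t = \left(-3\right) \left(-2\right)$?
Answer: $-3057$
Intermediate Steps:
$t = 6$
$P{\left(o \right)} = 6$
$-2520 - \left(63 + 79 P{\left(10 \right)}\right) = -2520 - 537 = -3057$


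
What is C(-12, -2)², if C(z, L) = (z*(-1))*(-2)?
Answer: 576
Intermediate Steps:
C(z, L) = 2*z (C(z, L) = -z*(-2) = 2*z)
C(-12, -2)² = (2*(-12))² = (-24)² = 576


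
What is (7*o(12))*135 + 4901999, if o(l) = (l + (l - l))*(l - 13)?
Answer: 4890659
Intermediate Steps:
o(l) = l*(-13 + l) (o(l) = (l + 0)*(-13 + l) = l*(-13 + l))
(7*o(12))*135 + 4901999 = (7*(12*(-13 + 12)))*135 + 4901999 = (7*(12*(-1)))*135 + 4901999 = (7*(-12))*135 + 4901999 = -84*135 + 4901999 = -11340 + 4901999 = 4890659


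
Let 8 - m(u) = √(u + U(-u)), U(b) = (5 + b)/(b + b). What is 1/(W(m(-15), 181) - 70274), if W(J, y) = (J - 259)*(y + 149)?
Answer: I/(2*(-76552*I + 55*√129)) ≈ -6.5311e-6 + 5.3295e-8*I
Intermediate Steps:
U(b) = (5 + b)/(2*b) (U(b) = (5 + b)/((2*b)) = (5 + b)*(1/(2*b)) = (5 + b)/(2*b))
m(u) = 8 - √(u - (5 - u)/(2*u)) (m(u) = 8 - √(u + (5 - u)/(2*((-u)))) = 8 - √(u + (-1/u)*(5 - u)/2) = 8 - √(u - (5 - u)/(2*u)))
W(J, y) = (-259 + J)*(149 + y)
1/(W(m(-15), 181) - 70274) = 1/((-38591 - 259*181 + 149*(8 - √(2 - 10/(-15) + 4*(-15))/2) + (8 - √(2 - 10/(-15) + 4*(-15))/2)*181) - 70274) = 1/((-38591 - 46879 + 149*(8 - √(2 - 10*(-1/15) - 60)/2) + (8 - √(2 - 10*(-1/15) - 60)/2)*181) - 70274) = 1/((-38591 - 46879 + 149*(8 - √(2 + ⅔ - 60)/2) + (8 - √(2 + ⅔ - 60)/2)*181) - 70274) = 1/((-38591 - 46879 + 149*(8 - I*√129/3) + (8 - I*√129/3)*181) - 70274) = 1/((-38591 - 46879 + (1192 - 149*I*√129/3) + (1448 - 181*I*√129/3)) - 70274) = 1/((-82830 - 110*I*√129) - 70274) = 1/(-153104 - 110*I*√129)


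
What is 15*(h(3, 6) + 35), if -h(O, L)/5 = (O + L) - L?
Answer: 300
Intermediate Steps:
h(O, L) = -5*O (h(O, L) = -5*((O + L) - L) = -5*((L + O) - L) = -5*O)
15*(h(3, 6) + 35) = 15*(-5*3 + 35) = 15*(-15 + 35) = 15*20 = 300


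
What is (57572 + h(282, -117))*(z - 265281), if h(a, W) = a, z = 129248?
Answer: -7870053182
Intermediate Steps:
(57572 + h(282, -117))*(z - 265281) = (57572 + 282)*(129248 - 265281) = 57854*(-136033) = -7870053182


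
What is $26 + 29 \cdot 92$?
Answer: $2694$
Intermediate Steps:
$26 + 29 \cdot 92 = 26 + 2668 = 2694$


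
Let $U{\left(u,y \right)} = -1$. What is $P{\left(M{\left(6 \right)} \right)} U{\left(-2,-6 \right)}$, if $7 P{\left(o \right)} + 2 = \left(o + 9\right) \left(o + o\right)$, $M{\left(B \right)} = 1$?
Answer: $- \frac{18}{7} \approx -2.5714$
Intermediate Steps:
$P{\left(o \right)} = - \frac{2}{7} + \frac{2 o \left(9 + o\right)}{7}$ ($P{\left(o \right)} = - \frac{2}{7} + \frac{\left(o + 9\right) \left(o + o\right)}{7} = - \frac{2}{7} + \frac{\left(9 + o\right) 2 o}{7} = - \frac{2}{7} + \frac{2 o \left(9 + o\right)}{7}$)
$P{\left(M{\left(6 \right)} \right)} U{\left(-2,-6 \right)} = \left(- \frac{2}{7} + \frac{2 \cdot 1^{2}}{7} + \frac{18}{7} \cdot 1\right) \left(-1\right) = \left(- \frac{2}{7} + \frac{2}{7} \cdot 1 + \frac{18}{7}\right) \left(-1\right) = \left(- \frac{2}{7} + \frac{2}{7} + \frac{18}{7}\right) \left(-1\right) = \frac{18}{7} \left(-1\right) = - \frac{18}{7}$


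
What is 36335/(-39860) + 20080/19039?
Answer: 21721347/151778908 ≈ 0.14311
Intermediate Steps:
36335/(-39860) + 20080/19039 = 36335*(-1/39860) + 20080*(1/19039) = -7267/7972 + 20080/19039 = 21721347/151778908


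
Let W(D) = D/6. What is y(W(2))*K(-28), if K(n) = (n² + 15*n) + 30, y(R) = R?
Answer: 394/3 ≈ 131.33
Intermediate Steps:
W(D) = D/6 (W(D) = D*(⅙) = D/6)
K(n) = 30 + n² + 15*n
y(W(2))*K(-28) = ((⅙)*2)*(30 + (-28)² + 15*(-28)) = (30 + 784 - 420)/3 = (⅓)*394 = 394/3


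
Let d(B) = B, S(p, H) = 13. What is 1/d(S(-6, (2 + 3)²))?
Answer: 1/13 ≈ 0.076923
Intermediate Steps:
1/d(S(-6, (2 + 3)²)) = 1/13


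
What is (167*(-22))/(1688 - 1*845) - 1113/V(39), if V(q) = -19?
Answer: 868453/16017 ≈ 54.221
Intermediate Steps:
(167*(-22))/(1688 - 1*845) - 1113/V(39) = (167*(-22))/(1688 - 1*845) - 1113/(-19) = -3674/(1688 - 845) - 1113*(-1/19) = -3674/843 + 1113/19 = 868453/16017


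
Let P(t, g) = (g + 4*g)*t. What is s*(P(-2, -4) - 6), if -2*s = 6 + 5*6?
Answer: -612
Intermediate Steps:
P(t, g) = 5*g*t (P(t, g) = (5*g)*t = 5*g*t)
s = -18 (s = -(6 + 5*6)/2 = -(6 + 30)/2 = -1/2*36 = -18)
s*(P(-2, -4) - 6) = -18*(5*(-4)*(-2) - 6) = -18*(40 - 6) = -18*34 = -612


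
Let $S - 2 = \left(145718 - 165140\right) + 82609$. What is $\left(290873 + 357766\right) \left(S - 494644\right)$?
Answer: $-279858539745$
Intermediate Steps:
$S = 63189$ ($S = 2 + \left(\left(145718 - 165140\right) + 82609\right) = 2 + \left(-19422 + 82609\right) = 2 + 63187 = 63189$)
$\left(290873 + 357766\right) \left(S - 494644\right) = \left(290873 + 357766\right) \left(63189 - 494644\right) = 648639 \left(-431455\right) = -279858539745$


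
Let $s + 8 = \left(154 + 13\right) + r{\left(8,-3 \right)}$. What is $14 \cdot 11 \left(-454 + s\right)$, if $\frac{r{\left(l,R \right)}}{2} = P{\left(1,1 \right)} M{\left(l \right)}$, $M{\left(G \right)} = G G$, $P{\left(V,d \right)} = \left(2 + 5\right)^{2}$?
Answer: $920458$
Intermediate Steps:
$P{\left(V,d \right)} = 49$ ($P{\left(V,d \right)} = 7^{2} = 49$)
$M{\left(G \right)} = G^{2}$
$r{\left(l,R \right)} = 98 l^{2}$ ($r{\left(l,R \right)} = 2 \cdot 49 l^{2} = 98 l^{2}$)
$s = 6431$ ($s = -8 + \left(\left(154 + 13\right) + 98 \cdot 8^{2}\right) = -8 + \left(167 + 98 \cdot 64\right) = -8 + \left(167 + 6272\right) = -8 + 6439 = 6431$)
$14 \cdot 11 \left(-454 + s\right) = 14 \cdot 11 \left(-454 + 6431\right) = 154 \cdot 5977 = 920458$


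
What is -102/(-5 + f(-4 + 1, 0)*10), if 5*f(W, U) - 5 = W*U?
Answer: -102/5 ≈ -20.400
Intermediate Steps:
f(W, U) = 1 + U*W/5 (f(W, U) = 1 + (W*U)/5 = 1 + (U*W)/5 = 1 + U*W/5)
-102/(-5 + f(-4 + 1, 0)*10) = -102/(-5 + (1 + (⅕)*0*(-4 + 1))*10) = -102/(-5 + (1 + (⅕)*0*(-3))*10) = -102/(-5 + (1 + 0)*10) = -102/(-5 + 1*10) = -102/(-5 + 10) = -102/5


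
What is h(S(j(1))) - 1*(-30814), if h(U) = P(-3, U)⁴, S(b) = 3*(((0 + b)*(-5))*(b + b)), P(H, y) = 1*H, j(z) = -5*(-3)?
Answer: 30895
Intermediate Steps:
j(z) = 15
P(H, y) = H
S(b) = -30*b² (S(b) = 3*((b*(-5))*(2*b)) = 3*((-5*b)*(2*b)) = 3*(-10*b²) = -30*b²)
h(U) = 81 (h(U) = (-3)⁴ = 81)
h(S(j(1))) - 1*(-30814) = 81 - 1*(-30814) = 81 + 30814 = 30895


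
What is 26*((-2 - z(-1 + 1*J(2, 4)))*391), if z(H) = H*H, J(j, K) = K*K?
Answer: -2307682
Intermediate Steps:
J(j, K) = K²
z(H) = H²
26*((-2 - z(-1 + 1*J(2, 4)))*391) = 26*((-2 - (-1 + 1*4²)²)*391) = 26*((-2 - (-1 + 1*16)²)*391) = 26*((-2 - (-1 + 16)²)*391) = 26*((-2 - 1*15²)*391) = 26*((-2 - 1*225)*391) = 26*((-2 - 225)*391) = 26*(-227*391) = 26*(-88757) = -2307682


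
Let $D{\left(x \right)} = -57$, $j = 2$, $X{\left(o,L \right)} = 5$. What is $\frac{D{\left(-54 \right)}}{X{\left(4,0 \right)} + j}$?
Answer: $- \frac{57}{7} \approx -8.1429$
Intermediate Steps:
$\frac{D{\left(-54 \right)}}{X{\left(4,0 \right)} + j} = \frac{1}{5 + 2} \left(-57\right) = \frac{1}{7} \left(-57\right) = - \frac{57}{7}$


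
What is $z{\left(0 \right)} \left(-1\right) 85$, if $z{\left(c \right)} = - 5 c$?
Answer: $0$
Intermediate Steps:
$z{\left(0 \right)} \left(-1\right) 85 = \left(-5\right) 0 \left(-1\right) 85 = 0 \left(-1\right) 85 = 0 \cdot 85 = 0$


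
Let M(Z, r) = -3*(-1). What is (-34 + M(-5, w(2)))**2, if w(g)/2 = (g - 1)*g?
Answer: 961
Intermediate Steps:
w(g) = 2*g*(-1 + g) (w(g) = 2*((g - 1)*g) = 2*((-1 + g)*g) = 2*(g*(-1 + g)) = 2*g*(-1 + g))
M(Z, r) = 3
(-34 + M(-5, w(2)))**2 = (-34 + 3)**2 = (-31)**2 = 961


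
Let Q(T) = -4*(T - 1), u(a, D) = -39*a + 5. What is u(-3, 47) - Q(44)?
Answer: 294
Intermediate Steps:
u(a, D) = 5 - 39*a
Q(T) = 4 - 4*T (Q(T) = -4*(-1 + T) = 4 - 4*T)
u(-3, 47) - Q(44) = (5 - 39*(-3)) - (4 - 4*44) = (5 + 117) - (4 - 176) = 122 - 1*(-172) = 122 + 172 = 294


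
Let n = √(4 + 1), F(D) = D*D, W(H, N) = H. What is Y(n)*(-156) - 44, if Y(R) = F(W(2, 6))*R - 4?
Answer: 580 - 624*√5 ≈ -815.31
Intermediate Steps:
F(D) = D²
n = √5 ≈ 2.2361
Y(R) = -4 + 4*R (Y(R) = 2²*R - 4 = 4*R - 4 = -4 + 4*R)
Y(n)*(-156) - 44 = (-4 + 4*√5)*(-156) - 44 = (624 - 624*√5) - 44 = 580 - 624*√5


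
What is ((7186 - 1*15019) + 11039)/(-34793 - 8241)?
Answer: -1603/21517 ≈ -0.074499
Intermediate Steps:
((7186 - 1*15019) + 11039)/(-34793 - 8241) = ((7186 - 15019) + 11039)/(-43034) = (-7833 + 11039)*(-1/43034) = 3206*(-1/43034) = -1603/21517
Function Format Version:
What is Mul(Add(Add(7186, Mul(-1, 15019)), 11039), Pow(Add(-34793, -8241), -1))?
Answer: Rational(-1603, 21517) ≈ -0.074499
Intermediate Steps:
Mul(Add(Add(7186, Mul(-1, 15019)), 11039), Pow(Add(-34793, -8241), -1)) = Mul(Add(Add(7186, -15019), 11039), Pow(-43034, -1)) = Mul(Add(-7833, 11039), Rational(-1, 43034)) = Mul(3206, Rational(-1, 43034)) = Rational(-1603, 21517)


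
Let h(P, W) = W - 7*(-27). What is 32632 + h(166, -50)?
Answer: 32771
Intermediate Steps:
h(P, W) = 189 + W (h(P, W) = W + 189 = 189 + W)
32632 + h(166, -50) = 32632 + (189 - 50) = 32632 + 139 = 32771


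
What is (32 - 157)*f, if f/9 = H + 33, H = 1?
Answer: -38250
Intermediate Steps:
f = 306 (f = 9*(1 + 33) = 9*34 = 306)
(32 - 157)*f = (32 - 157)*306 = -125*306 = -38250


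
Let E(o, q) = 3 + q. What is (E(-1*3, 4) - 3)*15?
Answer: 60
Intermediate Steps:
(E(-1*3, 4) - 3)*15 = ((3 + 4) - 3)*15 = (7 - 3)*15 = 4*15 = 60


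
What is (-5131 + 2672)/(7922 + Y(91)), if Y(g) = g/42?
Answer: -14754/47545 ≈ -0.31032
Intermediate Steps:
Y(g) = g/42 (Y(g) = g*(1/42) = g/42)
(-5131 + 2672)/(7922 + Y(91)) = (-5131 + 2672)/(7922 + (1/42)*91) = -2459/(7922 + 13/6) = -2459/47545/6 = -2459*6/47545 = -14754/47545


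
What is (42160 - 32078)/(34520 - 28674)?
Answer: 5041/2923 ≈ 1.7246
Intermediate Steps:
(42160 - 32078)/(34520 - 28674) = 10082/5846 = 10082*(1/5846) = 5041/2923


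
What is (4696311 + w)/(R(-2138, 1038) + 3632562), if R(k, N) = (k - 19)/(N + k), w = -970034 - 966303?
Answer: 3035971400/3995820357 ≈ 0.75979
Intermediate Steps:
w = -1936337
R(k, N) = (-19 + k)/(N + k)
(4696311 + w)/(R(-2138, 1038) + 3632562) = (4696311 - 1936337)/((-19 - 2138)/(1038 - 2138) + 3632562) = 2759974/(-2157/(-1100) + 3632562) = 2759974/(-1/1100*(-2157) + 3632562) = 2759974/(2157/1100 + 3632562) = 2759974/(3995820357/1100) = 2759974*(1100/3995820357) = 3035971400/3995820357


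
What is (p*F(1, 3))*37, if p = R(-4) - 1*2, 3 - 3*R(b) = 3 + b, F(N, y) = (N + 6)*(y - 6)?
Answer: 518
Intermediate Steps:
F(N, y) = (-6 + y)*(6 + N) (F(N, y) = (6 + N)*(-6 + y) = (-6 + y)*(6 + N))
R(b) = -b/3 (R(b) = 1 - (3 + b)/3 = 1 + (-1 - b/3) = -b/3)
p = -⅔ (p = -⅓*(-4) - 1*2 = 4/3 - 2 = -⅔ ≈ -0.66667)
(p*F(1, 3))*37 = -2*(-36 - 6*1 + 6*3 + 1*3)/3*37 = -2*(-36 - 6 + 18 + 3)/3*37 = -⅔*(-21)*37 = 14*37 = 518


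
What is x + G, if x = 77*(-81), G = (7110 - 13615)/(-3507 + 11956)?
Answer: -52702918/8449 ≈ -6237.8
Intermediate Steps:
G = -6505/8449 ≈ -0.76991
x = -6237
x + G = -6237 - 6505/8449 = -52702918/8449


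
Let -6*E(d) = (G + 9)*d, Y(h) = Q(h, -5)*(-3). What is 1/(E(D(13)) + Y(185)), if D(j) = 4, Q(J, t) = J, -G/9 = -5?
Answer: -1/591 ≈ -0.0016920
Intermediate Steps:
G = 45 (G = -9*(-5) = 45)
Y(h) = -3*h (Y(h) = h*(-3) = -3*h)
E(d) = -9*d (E(d) = -(45 + 9)*d/6 = -9*d)
1/(E(D(13)) + Y(185)) = 1/(-9*4 - 3*185) = 1/(-36 - 555) = 1/(-591) = -1/591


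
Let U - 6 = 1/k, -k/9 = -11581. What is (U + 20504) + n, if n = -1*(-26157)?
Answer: 4864054744/104229 ≈ 46667.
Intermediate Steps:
k = 104229 (k = -9*(-11581) = 104229)
n = 26157
U = 625375/104229 (U = 6 + 1/104229 = 625375/104229 ≈ 6.0000)
(U + 20504) + n = (625375/104229 + 20504) + 26157 = 2137736791/104229 + 26157 = 4864054744/104229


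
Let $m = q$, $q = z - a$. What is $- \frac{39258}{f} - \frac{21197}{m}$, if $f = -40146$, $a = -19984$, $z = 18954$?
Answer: $\frac{112942207}{260534158} \approx 0.4335$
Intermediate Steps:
$q = 38938$ ($q = 18954 - -19984 = 18954 + 19984 = 38938$)
$m = 38938$
$- \frac{39258}{f} - \frac{21197}{m} = - \frac{39258}{-40146} - \frac{21197}{38938} = \left(-39258\right) \left(- \frac{1}{40146}\right) - \frac{21197}{38938} = \frac{6543}{6691} - \frac{21197}{38938} = \frac{112942207}{260534158}$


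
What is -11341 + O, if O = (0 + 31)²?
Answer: -10380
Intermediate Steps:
O = 961 (O = 31² = 961)
-11341 + O = -11341 + 961 = -10380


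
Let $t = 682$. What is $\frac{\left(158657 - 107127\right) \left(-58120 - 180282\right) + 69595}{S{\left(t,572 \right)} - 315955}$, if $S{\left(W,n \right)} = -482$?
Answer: $\frac{12284785465}{316437} \approx 38822.0$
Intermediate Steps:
$\frac{\left(158657 - 107127\right) \left(-58120 - 180282\right) + 69595}{S{\left(t,572 \right)} - 315955} = \frac{\left(158657 - 107127\right) \left(-58120 - 180282\right) + 69595}{-482 - 315955} = \frac{51530 \left(-238402\right) + 69595}{-316437} = \left(-12284855060 + 69595\right) \left(- \frac{1}{316437}\right) = \left(-12284785465\right) \left(- \frac{1}{316437}\right) = \frac{12284785465}{316437}$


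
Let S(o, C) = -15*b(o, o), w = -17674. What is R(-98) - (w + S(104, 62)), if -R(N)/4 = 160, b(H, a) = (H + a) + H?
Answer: 21714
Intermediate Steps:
b(H, a) = a + 2*H
S(o, C) = -45*o (S(o, C) = -15*(o + 2*o) = -45*o)
R(N) = -640 (R(N) = -4*160 = -640)
R(-98) - (w + S(104, 62)) = -640 - (-17674 - 45*104) = -640 - (-17674 - 4680) = -640 - 1*(-22354) = -640 + 22354 = 21714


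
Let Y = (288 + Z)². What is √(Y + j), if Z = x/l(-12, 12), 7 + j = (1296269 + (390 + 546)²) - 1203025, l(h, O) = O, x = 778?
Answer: √39377677/6 ≈ 1045.9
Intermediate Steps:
j = 969333 (j = -7 + ((1296269 + (390 + 546)²) - 1203025) = -7 + ((1296269 + 936²) - 1203025) = -7 + ((1296269 + 876096) - 1203025) = -7 + (2172365 - 1203025) = -7 + 969340 = 969333)
Z = 389/6 (Z = 778/12 = 778*(1/12) = 389/6 ≈ 64.833)
Y = 4481689/36 (Y = (288 + 389/6)² = (2117/6)² = 4481689/36 ≈ 1.2449e+5)
√(Y + j) = √(4481689/36 + 969333) = √(39377677/36) = √39377677/6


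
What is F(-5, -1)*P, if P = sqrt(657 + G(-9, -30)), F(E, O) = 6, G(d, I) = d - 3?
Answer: 6*sqrt(645) ≈ 152.38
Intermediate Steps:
G(d, I) = -3 + d
P = sqrt(645) (P = sqrt(657 + (-3 - 9)) = sqrt(657 - 12) = sqrt(645) ≈ 25.397)
F(-5, -1)*P = 6*sqrt(645)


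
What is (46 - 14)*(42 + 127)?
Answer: 5408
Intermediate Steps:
(46 - 14)*(42 + 127) = 32*169 = 5408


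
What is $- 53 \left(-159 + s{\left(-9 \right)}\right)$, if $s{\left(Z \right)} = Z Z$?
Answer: $4134$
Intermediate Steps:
$s{\left(Z \right)} = Z^{2}$
$- 53 \left(-159 + s{\left(-9 \right)}\right) = - 53 \left(-159 + \left(-9\right)^{2}\right) = - 53 \left(-159 + 81\right) = \left(-53\right) \left(-78\right) = 4134$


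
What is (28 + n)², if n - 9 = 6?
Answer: 1849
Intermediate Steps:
n = 15 (n = 9 + 6 = 15)
(28 + n)² = (28 + 15)² = 43² = 1849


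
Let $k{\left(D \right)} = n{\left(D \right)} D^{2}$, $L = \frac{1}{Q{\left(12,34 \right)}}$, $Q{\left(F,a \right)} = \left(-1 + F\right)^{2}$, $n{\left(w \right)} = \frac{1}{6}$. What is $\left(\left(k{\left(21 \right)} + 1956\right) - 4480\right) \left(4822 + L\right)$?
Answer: $- \frac{2859552163}{242} \approx -1.1816 \cdot 10^{7}$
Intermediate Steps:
$n{\left(w \right)} = \frac{1}{6}$
$L = \frac{1}{121}$ ($L = \frac{1}{\left(-1 + 12\right)^{2}} = \frac{1}{11^{2}} = \frac{1}{121} \approx 0.0082645$)
$k{\left(D \right)} = \frac{D^{2}}{6}$
$\left(\left(k{\left(21 \right)} + 1956\right) - 4480\right) \left(4822 + L\right) = \left(\left(\frac{21^{2}}{6} + 1956\right) - 4480\right) \left(4822 + \frac{1}{121}\right) = \left(\left(\frac{1}{6} \cdot 441 + 1956\right) - 4480\right) \frac{583463}{121} = \left(\left(\frac{147}{2} + 1956\right) - 4480\right) \frac{583463}{121} = \left(\frac{4059}{2} - 4480\right) \frac{583463}{121} = \left(- \frac{4901}{2}\right) \frac{583463}{121} = - \frac{2859552163}{242}$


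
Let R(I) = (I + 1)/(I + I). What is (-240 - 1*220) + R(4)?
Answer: -3675/8 ≈ -459.38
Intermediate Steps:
R(I) = (1 + I)/(2*I) (R(I) = (1 + I)/((2*I)) = (1 + I)*(1/(2*I)) = (1 + I)/(2*I))
(-240 - 1*220) + R(4) = (-240 - 1*220) + (1/2)*(1 + 4)/4 = (-240 - 220) + (1/2)*(1/4)*5 = -460 + 5/8 = -3675/8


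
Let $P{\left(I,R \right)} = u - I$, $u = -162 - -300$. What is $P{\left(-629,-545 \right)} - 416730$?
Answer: $-415963$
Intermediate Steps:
$u = 138$ ($u = -162 + 300 = 138$)
$P{\left(I,R \right)} = 138 - I$
$P{\left(-629,-545 \right)} - 416730 = \left(138 - -629\right) - 416730 = \left(138 + 629\right) - 416730 = 767 - 416730 = -415963$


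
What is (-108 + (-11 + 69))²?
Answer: 2500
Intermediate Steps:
(-108 + (-11 + 69))² = (-108 + 58)² = (-50)² = 2500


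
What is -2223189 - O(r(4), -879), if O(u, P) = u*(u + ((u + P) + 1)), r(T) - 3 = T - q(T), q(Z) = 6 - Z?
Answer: -2218849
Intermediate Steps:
r(T) = -3 + 2*T (r(T) = 3 + (T - (6 - T)) = 3 + (T + (-6 + T)) = 3 + (-6 + 2*T) = -3 + 2*T)
O(u, P) = u*(1 + P + 2*u) (O(u, P) = u*(u + ((P + u) + 1)) = u*(u + (1 + P + u)) = u*(1 + P + 2*u))
-2223189 - O(r(4), -879) = -2223189 - (-3 + 2*4)*(1 - 879 + 2*(-3 + 2*4)) = -2223189 - (-3 + 8)*(1 - 879 + 2*(-3 + 8)) = -2223189 - 5*(1 - 879 + 2*5) = -2223189 - 5*(1 - 879 + 10) = -2223189 - 5*(-868) = -2223189 - 1*(-4340) = -2223189 + 4340 = -2218849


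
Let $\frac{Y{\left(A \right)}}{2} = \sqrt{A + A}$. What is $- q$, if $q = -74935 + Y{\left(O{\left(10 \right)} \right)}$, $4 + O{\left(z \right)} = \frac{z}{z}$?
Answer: $74935 - 2 i \sqrt{6} \approx 74935.0 - 4.899 i$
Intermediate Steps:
$O{\left(z \right)} = -3$ ($O{\left(z \right)} = -4 + \frac{z}{z} = -4 + 1 = -3$)
$Y{\left(A \right)} = 2 \sqrt{2} \sqrt{A}$ ($Y{\left(A \right)} = 2 \sqrt{A + A} = 2 \sqrt{2 A} = 2 \sqrt{2} \sqrt{A}$)
$q = -74935 + 2 i \sqrt{6}$ ($q = -74935 + 2 \sqrt{2} \sqrt{-3} = -74935 + 2 \sqrt{2} i \sqrt{3} = -74935 + 2 i \sqrt{6} \approx -74935.0 + 4.899 i$)
$- q = - (-74935 + 2 i \sqrt{6}) = 74935 - 2 i \sqrt{6}$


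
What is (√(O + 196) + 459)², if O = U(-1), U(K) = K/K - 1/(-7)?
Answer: 1476147/7 + 1836*√2415/7 ≈ 2.2377e+5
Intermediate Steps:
U(K) = 8/7 (U(K) = 1 - 1*(-⅐) = 1 + ⅐ = 8/7)
O = 8/7 ≈ 1.1429
(√(O + 196) + 459)² = (√(8/7 + 196) + 459)² = (√(1380/7) + 459)² = (2*√2415/7 + 459)² = (459 + 2*√2415/7)²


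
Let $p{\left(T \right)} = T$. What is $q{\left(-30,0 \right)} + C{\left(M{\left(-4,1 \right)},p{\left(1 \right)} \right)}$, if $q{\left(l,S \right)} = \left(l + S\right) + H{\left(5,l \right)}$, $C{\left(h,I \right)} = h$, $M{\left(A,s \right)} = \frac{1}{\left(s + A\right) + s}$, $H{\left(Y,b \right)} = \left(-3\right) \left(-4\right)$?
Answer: $- \frac{37}{2} \approx -18.5$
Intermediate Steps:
$H{\left(Y,b \right)} = 12$
$M{\left(A,s \right)} = \frac{1}{A + 2 s}$ ($M{\left(A,s \right)} = \frac{1}{\left(A + s\right) + s} = \frac{1}{A + 2 s}$)
$q{\left(l,S \right)} = 12 + S + l$ ($q{\left(l,S \right)} = \left(l + S\right) + 12 = \left(S + l\right) + 12 = 12 + S + l$)
$q{\left(-30,0 \right)} + C{\left(M{\left(-4,1 \right)},p{\left(1 \right)} \right)} = \left(12 + 0 - 30\right) + \frac{1}{-4 + 2 \cdot 1} = -18 + \frac{1}{-4 + 2} = -18 + \frac{1}{-2} = -18 - \frac{1}{2} = - \frac{37}{2}$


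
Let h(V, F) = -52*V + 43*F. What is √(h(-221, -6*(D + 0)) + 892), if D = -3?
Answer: 3*√1462 ≈ 114.71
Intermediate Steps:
√(h(-221, -6*(D + 0)) + 892) = √((-52*(-221) + 43*(-6*(-3 + 0))) + 892) = √((11492 + 43*(-6*(-3))) + 892) = √((11492 + 43*18) + 892) = √((11492 + 774) + 892) = √(12266 + 892) = √13158 = 3*√1462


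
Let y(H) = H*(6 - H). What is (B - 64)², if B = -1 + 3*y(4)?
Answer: 1681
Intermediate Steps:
B = 23 (B = -1 + 3*(4*(6 - 1*4)) = -1 + 3*(4*(6 - 4)) = -1 + 3*(4*2) = -1 + 3*8 = -1 + 24 = 23)
(B - 64)² = (23 - 64)² = (-41)² = 1681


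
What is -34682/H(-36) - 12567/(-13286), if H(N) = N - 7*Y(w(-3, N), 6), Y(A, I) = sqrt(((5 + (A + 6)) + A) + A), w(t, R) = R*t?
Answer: -1261404723/15451618 + 242774*sqrt(335)/15119 ≈ 212.27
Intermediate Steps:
Y(A, I) = sqrt(11 + 3*A) (Y(A, I) = sqrt(((5 + (6 + A)) + A) + A) = sqrt(((11 + A) + A) + A) = sqrt((11 + 2*A) + A) = sqrt(11 + 3*A))
H(N) = N - 7*sqrt(11 - 9*N) (H(N) = N - 7*sqrt(11 + 3*(N*(-3))) = N - 7*sqrt(11 + 3*(-3*N)) = N - 7*sqrt(11 - 9*N))
-34682/H(-36) - 12567/(-13286) = -34682/(-36 - 7*sqrt(11 - 9*(-36))) - 12567/(-13286) = -34682/(-36 - 7*sqrt(11 + 324)) - 12567*(-1/13286) = -34682/(-36 - 7*sqrt(335)) + 12567/13286 = 12567/13286 - 34682/(-36 - 7*sqrt(335))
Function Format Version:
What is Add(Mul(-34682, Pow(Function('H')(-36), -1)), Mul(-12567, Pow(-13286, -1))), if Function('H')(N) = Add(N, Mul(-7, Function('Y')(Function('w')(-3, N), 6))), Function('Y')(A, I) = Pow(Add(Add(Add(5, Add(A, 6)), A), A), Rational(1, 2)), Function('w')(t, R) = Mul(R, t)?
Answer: Add(Rational(-1261404723, 15451618), Mul(Rational(242774, 15119), Pow(335, Rational(1, 2)))) ≈ 212.27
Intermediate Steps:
Function('Y')(A, I) = Pow(Add(11, Mul(3, A)), Rational(1, 2)) (Function('Y')(A, I) = Pow(Add(Add(Add(5, Add(6, A)), A), A), Rational(1, 2)) = Pow(Add(Add(Add(11, A), A), A), Rational(1, 2)) = Pow(Add(Add(11, Mul(2, A)), A), Rational(1, 2)) = Pow(Add(11, Mul(3, A)), Rational(1, 2)))
Function('H')(N) = Add(N, Mul(-7, Pow(Add(11, Mul(-9, N)), Rational(1, 2)))) (Function('H')(N) = Add(N, Mul(-7, Pow(Add(11, Mul(3, Mul(N, -3))), Rational(1, 2)))) = Add(N, Mul(-7, Pow(Add(11, Mul(3, Mul(-3, N))), Rational(1, 2)))) = Add(N, Mul(-7, Pow(Add(11, Mul(-9, N)), Rational(1, 2)))))
Add(Mul(-34682, Pow(Function('H')(-36), -1)), Mul(-12567, Pow(-13286, -1))) = Add(Mul(-34682, Pow(Add(-36, Mul(-7, Pow(Add(11, Mul(-9, -36)), Rational(1, 2)))), -1)), Mul(-12567, Pow(-13286, -1))) = Add(Mul(-34682, Pow(Add(-36, Mul(-7, Pow(Add(11, 324), Rational(1, 2)))), -1)), Mul(-12567, Rational(-1, 13286))) = Add(Mul(-34682, Pow(Add(-36, Mul(-7, Pow(335, Rational(1, 2)))), -1)), Rational(12567, 13286)) = Add(Rational(12567, 13286), Mul(-34682, Pow(Add(-36, Mul(-7, Pow(335, Rational(1, 2)))), -1)))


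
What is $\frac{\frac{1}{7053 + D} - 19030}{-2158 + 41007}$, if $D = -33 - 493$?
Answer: $- \frac{124208809}{253567423} \approx -0.48985$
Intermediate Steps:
$D = -526$ ($D = -33 - 493 = -526$)
$\frac{\frac{1}{7053 + D} - 19030}{-2158 + 41007} = \frac{\frac{1}{7053 - 526} - 19030}{-2158 + 41007} = \frac{\frac{1}{6527} - 19030}{38849} = \left(\frac{1}{6527} - 19030\right) \frac{1}{38849} = \left(- \frac{124208809}{6527}\right) \frac{1}{38849} = - \frac{124208809}{253567423}$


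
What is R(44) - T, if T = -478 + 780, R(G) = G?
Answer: -258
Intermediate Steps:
T = 302
R(44) - T = 44 - 1*302 = 44 - 302 = -258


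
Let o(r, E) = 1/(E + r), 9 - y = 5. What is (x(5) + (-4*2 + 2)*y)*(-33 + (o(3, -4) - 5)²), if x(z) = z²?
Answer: 3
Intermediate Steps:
y = 4 (y = 9 - 1*5 = 9 - 5 = 4)
(x(5) + (-4*2 + 2)*y)*(-33 + (o(3, -4) - 5)²) = (5² + (-4*2 + 2)*4)*(-33 + (1/(-4 + 3) - 5)²) = (25 + (-8 + 2)*4)*(-33 + (1/(-1) - 5)²) = (25 - 6*4)*(-33 + (-1 - 5)²) = (25 - 24)*(-33 + (-6)²) = 1*(-33 + 36) = 1*3 = 3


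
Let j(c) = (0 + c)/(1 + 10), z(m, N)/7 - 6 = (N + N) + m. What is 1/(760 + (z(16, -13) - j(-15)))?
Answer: 11/8067 ≈ 0.0013636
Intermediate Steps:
z(m, N) = 42 + 7*m + 14*N (z(m, N) = 42 + 7*((N + N) + m) = 42 + 7*(2*N + m) = 42 + 7*(m + 2*N) = 42 + (7*m + 14*N) = 42 + 7*m + 14*N)
j(c) = c/11
1/(760 + (z(16, -13) - j(-15))) = 1/(760 + ((42 + 7*16 + 14*(-13)) - (-15)/11)) = 1/(760 + ((42 + 112 - 182) - 1*(-15/11))) = 1/(760 + (-28 + 15/11)) = 1/(760 - 293/11) = 1/(8067/11) = 11/8067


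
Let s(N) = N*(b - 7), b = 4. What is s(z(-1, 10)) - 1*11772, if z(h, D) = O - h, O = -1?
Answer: -11772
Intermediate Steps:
z(h, D) = -1 - h
s(N) = -3*N (s(N) = N*(4 - 7) = N*(-3) = -3*N)
s(z(-1, 10)) - 1*11772 = -3*(-1 - 1*(-1)) - 1*11772 = -3*(-1 + 1) - 11772 = -3*0 - 11772 = 0 - 11772 = -11772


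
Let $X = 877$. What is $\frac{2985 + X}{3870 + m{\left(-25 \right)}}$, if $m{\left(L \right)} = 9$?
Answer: $\frac{3862}{3879} \approx 0.99562$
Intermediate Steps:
$\frac{2985 + X}{3870 + m{\left(-25 \right)}} = \frac{2985 + 877}{3870 + 9} = \frac{3862}{3879}$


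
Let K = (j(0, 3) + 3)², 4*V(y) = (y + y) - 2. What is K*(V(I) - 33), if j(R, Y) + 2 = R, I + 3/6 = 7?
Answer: -121/4 ≈ -30.250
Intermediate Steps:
I = 13/2 (I = -½ + 7 = 13/2 ≈ 6.5000)
V(y) = -½ + y/2 (V(y) = ((y + y) - 2)/4 = (2*y - 2)/4 = (-2 + 2*y)/4 = -½ + y/2)
j(R, Y) = -2 + R
K = 1 (K = ((-2 + 0) + 3)² = (-2 + 3)² = 1² = 1)
K*(V(I) - 33) = 1*((-½ + (½)*(13/2)) - 33) = 1*((-½ + 13/4) - 33) = 1*(11/4 - 33) = 1*(-121/4) = -121/4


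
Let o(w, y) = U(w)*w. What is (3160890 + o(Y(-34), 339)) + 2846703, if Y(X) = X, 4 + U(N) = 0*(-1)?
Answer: 6007729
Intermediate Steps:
U(N) = -4 (U(N) = -4 + 0*(-1) = -4 + 0 = -4)
o(w, y) = -4*w
(3160890 + o(Y(-34), 339)) + 2846703 = (3160890 - 4*(-34)) + 2846703 = (3160890 + 136) + 2846703 = 3161026 + 2846703 = 6007729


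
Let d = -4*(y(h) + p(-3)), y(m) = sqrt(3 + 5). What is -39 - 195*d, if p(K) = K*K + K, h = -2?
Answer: 4641 + 1560*sqrt(2) ≈ 6847.2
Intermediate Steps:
y(m) = 2*sqrt(2) (y(m) = sqrt(8) = 2*sqrt(2))
p(K) = K + K**2 (p(K) = K**2 + K = K + K**2)
d = -24 - 8*sqrt(2) (d = -4*(2*sqrt(2) - 3*(1 - 3)) = -4*(2*sqrt(2) - 3*(-2)) = -4*(2*sqrt(2) + 6) = -4*(6 + 2*sqrt(2)) = -24 - 8*sqrt(2) ≈ -35.314)
-39 - 195*d = -39 - 195*(-24 - 8*sqrt(2)) = -39 + (4680 + 1560*sqrt(2)) = 4641 + 1560*sqrt(2)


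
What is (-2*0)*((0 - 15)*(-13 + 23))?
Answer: 0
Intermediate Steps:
(-2*0)*((0 - 15)*(-13 + 23)) = 0*(-15*10) = 0*(-150) = 0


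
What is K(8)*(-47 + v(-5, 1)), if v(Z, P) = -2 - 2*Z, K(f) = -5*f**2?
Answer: 12480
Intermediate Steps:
K(8)*(-47 + v(-5, 1)) = (-5*8**2)*(-47 + (-2 - 2*(-5))) = (-5*64)*(-47 + (-2 + 10)) = -320*(-47 + 8) = -320*(-39) = 12480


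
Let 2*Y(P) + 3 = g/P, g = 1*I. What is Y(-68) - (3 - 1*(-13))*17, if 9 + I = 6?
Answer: -37193/136 ≈ -273.48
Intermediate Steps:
I = -3 (I = -9 + 6 = -3)
g = -3 (g = 1*(-3) = -3)
Y(P) = -3/2 - 3/(2*P) (Y(P) = -3/2 + (-3/P)/2 = -3/2 - 3/(2*P))
Y(-68) - (3 - 1*(-13))*17 = (3/2)*(-1 - 1*(-68))/(-68) - (3 - 1*(-13))*17 = (3/2)*(-1/68)*(-1 + 68) - (3 + 13)*17 = (3/2)*(-1/68)*67 - 16*17 = -201/136 - 1*272 = -201/136 - 272 = -37193/136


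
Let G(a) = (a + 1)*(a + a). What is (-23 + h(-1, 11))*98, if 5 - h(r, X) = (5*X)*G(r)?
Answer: -1764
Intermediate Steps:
G(a) = 2*a*(1 + a) (G(a) = (1 + a)*(2*a) = 2*a*(1 + a))
h(r, X) = 5 - 10*X*r*(1 + r) (h(r, X) = 5 - 5*X*2*r*(1 + r) = 5 - 10*X*r*(1 + r))
(-23 + h(-1, 11))*98 = (-23 + (5 - 10*11*(-1)*(1 - 1)))*98 = (-23 + (5 - 10*11*(-1)*0))*98 = (-23 + (5 + 0))*98 = (-23 + 5)*98 = -18*98 = -1764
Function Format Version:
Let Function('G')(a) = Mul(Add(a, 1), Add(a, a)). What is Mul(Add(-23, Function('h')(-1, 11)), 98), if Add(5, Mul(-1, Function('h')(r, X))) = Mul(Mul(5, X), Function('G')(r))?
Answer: -1764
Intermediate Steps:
Function('G')(a) = Mul(2, a, Add(1, a)) (Function('G')(a) = Mul(Add(1, a), Mul(2, a)) = Mul(2, a, Add(1, a)))
Function('h')(r, X) = Add(5, Mul(-10, X, r, Add(1, r))) (Function('h')(r, X) = Add(5, Mul(-1, Mul(Mul(5, X), Mul(2, r, Add(1, r))))) = Add(5, Mul(-1, Mul(10, X, r, Add(1, r)))) = Add(5, Mul(-10, X, r, Add(1, r))))
Mul(Add(-23, Function('h')(-1, 11)), 98) = Mul(Add(-23, Add(5, Mul(-10, 11, -1, Add(1, -1)))), 98) = Mul(Add(-23, Add(5, Mul(-10, 11, -1, 0))), 98) = Mul(Add(-23, Add(5, 0)), 98) = Mul(Add(-23, 5), 98) = Mul(-18, 98) = -1764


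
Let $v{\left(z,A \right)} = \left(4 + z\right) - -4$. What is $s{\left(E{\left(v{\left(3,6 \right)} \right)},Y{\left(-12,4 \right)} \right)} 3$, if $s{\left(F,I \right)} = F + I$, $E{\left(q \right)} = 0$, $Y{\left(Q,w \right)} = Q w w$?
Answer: $-576$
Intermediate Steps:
$Y{\left(Q,w \right)} = Q w^{2}$
$v{\left(z,A \right)} = 8 + z$ ($v{\left(z,A \right)} = \left(4 + z\right) + 4 = 8 + z$)
$s{\left(E{\left(v{\left(3,6 \right)} \right)},Y{\left(-12,4 \right)} \right)} 3 = \left(0 - 12 \cdot 4^{2}\right) 3 = \left(0 - 192\right) 3 = \left(-192\right) 3 = -576$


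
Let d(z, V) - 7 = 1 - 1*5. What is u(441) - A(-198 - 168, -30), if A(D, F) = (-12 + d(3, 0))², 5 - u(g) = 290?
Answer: -366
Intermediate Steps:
u(g) = -285 (u(g) = 5 - 1*290 = 5 - 290 = -285)
d(z, V) = 3 (d(z, V) = 7 + (1 - 1*5) = 7 + (1 - 5) = 7 - 4 = 3)
A(D, F) = 81 (A(D, F) = (-12 + 3)² = (-9)² = 81)
u(441) - A(-198 - 168, -30) = -285 - 1*81 = -285 - 81 = -366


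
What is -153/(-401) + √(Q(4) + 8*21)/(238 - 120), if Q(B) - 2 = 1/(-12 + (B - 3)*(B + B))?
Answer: 153/401 + √679/236 ≈ 0.49196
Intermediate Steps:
Q(B) = 2 + 1/(-12 + 2*B*(-3 + B)) (Q(B) = 2 + 1/(-12 + (B - 3)*(B + B)) = 2 + 1/(-12 + (-3 + B)*(2*B)) = 2 + 1/(-12 + 2*B*(-3 + B)))
-153/(-401) + √(Q(4) + 8*21)/(238 - 120) = -153/(-401) + √((23 - 4*4² + 12*4)/(2*(6 - 1*4² + 3*4)) + 8*21)/(238 - 120) = -153*(-1/401) + √((23 - 4*16 + 48)/(2*(6 - 1*16 + 12)) + 168)/118 = 153/401 + √((23 - 64 + 48)/(2*(6 - 16 + 12)) + 168)*(1/118) = 153/401 + √((½)*7/2 + 168)*(1/118) = 153/401 + √((½)*(½)*7 + 168)*(1/118) = 153/401 + √(7/4 + 168)*(1/118) = 153/401 + √(679/4)*(1/118) = 153/401 + (√679/2)*(1/118) = 153/401 + √679/236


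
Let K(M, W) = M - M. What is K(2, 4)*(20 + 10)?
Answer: 0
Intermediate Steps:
K(M, W) = 0
K(2, 4)*(20 + 10) = 0*(20 + 10) = 0*30 = 0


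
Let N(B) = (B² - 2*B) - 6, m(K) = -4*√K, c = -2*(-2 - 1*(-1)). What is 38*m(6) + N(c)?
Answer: -6 - 152*√6 ≈ -378.32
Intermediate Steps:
c = 2 (c = -2*(-2 + 1) = -2*(-1) = 2)
N(B) = -6 + B² - 2*B
38*m(6) + N(c) = 38*(-4*√6) + (-6 + 2² - 2*2) = -152*√6 + (-6 + 4 - 4) = -152*√6 - 6 = -6 - 152*√6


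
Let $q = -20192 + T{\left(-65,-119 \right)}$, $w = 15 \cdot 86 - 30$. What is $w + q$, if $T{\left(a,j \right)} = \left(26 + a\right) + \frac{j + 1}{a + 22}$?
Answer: $- \frac{815635}{43} \approx -18968.0$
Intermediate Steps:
$w = 1260$ ($w = 1290 - 30 = 1260$)
$T{\left(a,j \right)} = 26 + a + \frac{1 + j}{22 + a}$ ($T{\left(a,j \right)} = \left(26 + a\right) + \frac{1 + j}{22 + a} = 26 + a + \frac{1 + j}{22 + a}$)
$q = - \frac{869815}{43}$ ($q = -20192 + \frac{573 - 119 + \left(-65\right)^{2} + 48 \left(-65\right)}{22 - 65} = -20192 + \frac{573 - 119 + 4225 - 3120}{-43} = -20192 - \frac{1559}{43} = - \frac{869815}{43} \approx -20228.0$)
$w + q = 1260 - \frac{869815}{43} = - \frac{815635}{43}$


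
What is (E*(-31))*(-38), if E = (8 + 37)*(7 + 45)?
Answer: 2756520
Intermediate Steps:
E = 2340 (E = 45*52 = 2340)
(E*(-31))*(-38) = (2340*(-31))*(-38) = -72540*(-38) = 2756520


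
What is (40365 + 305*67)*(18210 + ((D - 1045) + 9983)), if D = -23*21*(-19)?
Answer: 2208560000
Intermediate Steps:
D = 9177 (D = -483*(-19) = 9177)
(40365 + 305*67)*(18210 + ((D - 1045) + 9983)) = (40365 + 305*67)*(18210 + ((9177 - 1045) + 9983)) = (40365 + 20435)*(18210 + (8132 + 9983)) = 60800*(18210 + 18115) = 60800*36325 = 2208560000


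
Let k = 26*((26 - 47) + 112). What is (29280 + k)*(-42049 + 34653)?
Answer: -234053816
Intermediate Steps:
k = 2366 (k = 26*(-21 + 112) = 26*91 = 2366)
(29280 + k)*(-42049 + 34653) = (29280 + 2366)*(-42049 + 34653) = 31646*(-7396) = -234053816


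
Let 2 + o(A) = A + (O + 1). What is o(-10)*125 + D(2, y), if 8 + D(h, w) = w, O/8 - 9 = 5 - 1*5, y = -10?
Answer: 7607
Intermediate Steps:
O = 72 (O = 72 + 8*(5 - 1*5) = 72 + 8*(5 - 5) = 72 + 8*0 = 72 + 0 = 72)
D(h, w) = -8 + w
o(A) = 71 + A (o(A) = -2 + (A + (72 + 1)) = -2 + (A + 73) = -2 + (73 + A) = 71 + A)
o(-10)*125 + D(2, y) = (71 - 10)*125 + (-8 - 10) = 61*125 - 18 = 7625 - 18 = 7607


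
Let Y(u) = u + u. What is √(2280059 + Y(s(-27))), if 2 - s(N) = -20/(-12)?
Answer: √20520537/3 ≈ 1510.0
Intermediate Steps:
s(N) = ⅓ (s(N) = 2 - (-20)/(-12) = 2 - (-20)*(-1)/12 = 2 - 1*5/3 = 2 - 5/3 = ⅓)
Y(u) = 2*u
√(2280059 + Y(s(-27))) = √(2280059 + 2*(⅓)) = √(2280059 + ⅔) = √(6840179/3) = √20520537/3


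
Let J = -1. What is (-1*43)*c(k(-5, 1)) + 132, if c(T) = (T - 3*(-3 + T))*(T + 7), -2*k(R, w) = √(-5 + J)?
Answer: -2706 - 215*I*√6/2 ≈ -2706.0 - 263.32*I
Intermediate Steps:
k(R, w) = -I*√6/2 (k(R, w) = -√(-5 - 1)/2 = -I*√6/2)
c(T) = (7 + T)*(9 - 2*T) (c(T) = (T + (9 - 3*T))*(7 + T) = (9 - 2*T)*(7 + T) = (7 + T)*(9 - 2*T))
(-1*43)*c(k(-5, 1)) + 132 = (-1*43)*(63 - (-5)*I*√6/2 - 2*(-I*√6/2)²) + 132 = -43*(63 + 5*I*√6/2 - 2*(-3/2)) + 132 = -43*(63 + 5*I*√6/2 + 3) + 132 = -43*(66 + 5*I*√6/2) + 132 = (-2838 - 215*I*√6/2) + 132 = -2706 - 215*I*√6/2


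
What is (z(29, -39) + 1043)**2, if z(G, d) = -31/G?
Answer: 913006656/841 ≈ 1.0856e+6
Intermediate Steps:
(z(29, -39) + 1043)**2 = (-31/29 + 1043)**2 = (30216/29)**2 = 913006656/841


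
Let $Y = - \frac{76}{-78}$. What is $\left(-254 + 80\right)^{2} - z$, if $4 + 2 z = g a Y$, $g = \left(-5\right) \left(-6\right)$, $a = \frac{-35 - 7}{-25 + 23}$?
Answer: $\frac{389624}{13} \approx 29971.0$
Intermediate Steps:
$Y = \frac{38}{39}$ ($Y = \left(-76\right) \left(- \frac{1}{78}\right) = \frac{38}{39} \approx 0.97436$)
$a = 21$ ($a = - \frac{42}{-2} = \left(-42\right) \left(- \frac{1}{2}\right) = 21$)
$g = 30$
$z = \frac{3964}{13}$ ($z = -2 + \frac{30 \cdot 21 \cdot \frac{38}{39}}{2} = -2 + \frac{630 \cdot \frac{38}{39}}{2} = -2 + \frac{1}{2} \cdot \frac{7980}{13} = -2 + \frac{3990}{13} = \frac{3964}{13} \approx 304.92$)
$\left(-254 + 80\right)^{2} - z = \left(-254 + 80\right)^{2} - \frac{3964}{13} = \left(-174\right)^{2} - \frac{3964}{13} = 30276 - \frac{3964}{13} = \frac{389624}{13}$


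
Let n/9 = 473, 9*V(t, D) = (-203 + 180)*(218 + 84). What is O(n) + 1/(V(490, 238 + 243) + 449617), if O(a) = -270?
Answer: -1090693881/4039607 ≈ -270.00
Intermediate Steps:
V(t, D) = -6946/9 (V(t, D) = ((-203 + 180)*(218 + 84))/9 = (-23*302)/9 = (⅑)*(-6946) = -6946/9)
n = 4257 (n = 9*473 = 4257)
O(n) + 1/(V(490, 238 + 243) + 449617) = -270 + 1/(-6946/9 + 449617) = -270 + 1/(4039607/9) = -270 + 9/4039607 = -1090693881/4039607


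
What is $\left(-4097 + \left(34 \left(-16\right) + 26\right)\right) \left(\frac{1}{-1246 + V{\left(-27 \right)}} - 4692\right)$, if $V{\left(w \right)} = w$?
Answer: $\frac{27565011955}{1273} \approx 2.1654 \cdot 10^{7}$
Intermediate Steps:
$\left(-4097 + \left(34 \left(-16\right) + 26\right)\right) \left(\frac{1}{-1246 + V{\left(-27 \right)}} - 4692\right) = \left(-4097 + \left(34 \left(-16\right) + 26\right)\right) \left(\frac{1}{-1246 - 27} - 4692\right) = \left(-4097 + \left(-544 + 26\right)\right) \left(\frac{1}{-1273} - 4692\right) = \left(-4097 - 518\right) \left(- \frac{1}{1273} - 4692\right) = \left(-4615\right) \left(- \frac{5972917}{1273}\right) = \frac{27565011955}{1273}$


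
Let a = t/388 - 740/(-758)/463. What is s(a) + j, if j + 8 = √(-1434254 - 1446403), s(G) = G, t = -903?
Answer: -702992779/68085076 + 3*I*√320073 ≈ -10.325 + 1697.3*I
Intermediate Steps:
a = -158312171/68085076 (a = -903/388 - 740/(-758)/463 = -903*1/388 - 740*(-1/758)*(1/463) = -903/388 + (370/379)*(1/463) = -903/388 + 370/175477 = -158312171/68085076 ≈ -2.3252)
j = -8 + 3*I*√320073 (j = -8 + √(-1434254 - 1446403) = -8 + √(-2880657) = -8 + 3*I*√320073 ≈ -8.0 + 1697.3*I)
s(a) + j = -158312171/68085076 + (-8 + 3*I*√320073) = -702992779/68085076 + 3*I*√320073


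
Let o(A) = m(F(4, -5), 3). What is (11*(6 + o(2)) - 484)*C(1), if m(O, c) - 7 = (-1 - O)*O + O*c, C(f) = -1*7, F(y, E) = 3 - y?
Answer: 2618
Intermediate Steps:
C(f) = -7
m(O, c) = 7 + O*c + O*(-1 - O) (m(O, c) = 7 + ((-1 - O)*O + O*c) = 7 + (O*(-1 - O) + O*c) = 7 + (O*c + O*(-1 - O)) = 7 + O*c + O*(-1 - O))
o(A) = 4 (o(A) = 7 - (3 - 1*4) - (3 - 1*4)² + (3 - 1*4)*3 = 7 - (3 - 4) - (3 - 4)² + (3 - 4)*3 = 7 - 1*(-1) - 1*(-1)² - 1*3 = 7 + 1 - 1*1 - 3 = 7 + 1 - 1 - 3 = 4)
(11*(6 + o(2)) - 484)*C(1) = (11*(6 + 4) - 484)*(-7) = (11*10 - 484)*(-7) = (110 - 484)*(-7) = -374*(-7) = 2618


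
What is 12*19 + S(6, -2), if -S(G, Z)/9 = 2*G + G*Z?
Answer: 228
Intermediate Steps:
S(G, Z) = -18*G - 9*G*Z (S(G, Z) = -9*(2*G + G*Z) = -18*G - 9*G*Z)
12*19 + S(6, -2) = 12*19 - 9*6*(2 - 2) = 228 - 9*6*0 = 228 + 0 = 228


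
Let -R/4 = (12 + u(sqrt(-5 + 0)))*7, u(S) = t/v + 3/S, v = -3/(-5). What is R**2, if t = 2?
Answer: 8231216/45 - 72128*I*sqrt(5)/5 ≈ 1.8292e+5 - 32257.0*I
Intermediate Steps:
v = 3/5 (v = -3*(-1/5) = 3/5 ≈ 0.60000)
u(S) = 10/3 + 3/S (u(S) = 2/(3/5) + 3/S = 2*(5/3) + 3/S = 10/3 + 3/S)
R = -1288/3 + 84*I*sqrt(5)/5 (R = -4*(12 + (10/3 + 3/(sqrt(-5 + 0))))*7 = -4*(12 + (10/3 + 3/(sqrt(-5))))*7 = -4*(12 + (10/3 + 3/((I*sqrt(5)))))*7 = -4*(12 + (10/3 + 3*(-I*sqrt(5)/5)))*7 = -4*(12 + (10/3 - 3*I*sqrt(5)/5))*7 = -4*(46/3 - 3*I*sqrt(5)/5)*7 = -4*(322/3 - 21*I*sqrt(5)/5) = -1288/3 + 84*I*sqrt(5)/5 ≈ -429.33 + 37.566*I)
R**2 = (-1288/3 + 84*I*sqrt(5)/5)**2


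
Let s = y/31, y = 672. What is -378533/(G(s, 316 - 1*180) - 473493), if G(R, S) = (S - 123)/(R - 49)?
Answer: 320617451/401048974 ≈ 0.79945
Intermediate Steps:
s = 672/31 ≈ 21.677
G(R, S) = (-123 + S)/(-49 + R)
-378533/(G(s, 316 - 1*180) - 473493) = -378533/((-123 + (316 - 1*180))/(-49 + 672/31) - 473493) = -378533/((-123 + (316 - 180))/(-847/31) - 473493) = -378533/(-31*(-123 + 136)/847 - 473493) = -378533/(-31/847*13 - 473493) = -378533/(-403/847 - 473493) = -378533/(-401048974/847) = -378533*(-847/401048974) = 320617451/401048974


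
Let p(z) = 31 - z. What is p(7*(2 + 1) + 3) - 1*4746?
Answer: -4739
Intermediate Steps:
p(7*(2 + 1) + 3) - 1*4746 = (31 - (7*(2 + 1) + 3)) - 1*4746 = (31 - (7*3 + 3)) - 4746 = (31 - (21 + 3)) - 4746 = (31 - 1*24) - 4746 = (31 - 24) - 4746 = 7 - 4746 = -4739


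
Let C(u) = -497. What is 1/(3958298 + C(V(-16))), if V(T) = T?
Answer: 1/3957801 ≈ 2.5267e-7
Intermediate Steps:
1/(3958298 + C(V(-16))) = 1/(3958298 - 497) = 1/3957801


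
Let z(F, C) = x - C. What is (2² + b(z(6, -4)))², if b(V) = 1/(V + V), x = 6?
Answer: 6561/400 ≈ 16.402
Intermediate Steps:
z(F, C) = 6 - C
b(V) = 1/(2*V)
(2² + b(z(6, -4)))² = (2² + 1/(2*(6 - 1*(-4))))² = (4 + 1/(2*(6 + 4)))² = (4 + (½)/10)² = (4 + (½)*(⅒))² = (4 + 1/20)² = (81/20)² = 6561/400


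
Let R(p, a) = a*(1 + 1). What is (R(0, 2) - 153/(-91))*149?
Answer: 77033/91 ≈ 846.52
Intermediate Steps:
R(p, a) = 2*a (R(p, a) = a*2 = 2*a)
(R(0, 2) - 153/(-91))*149 = (2*2 - 153/(-91))*149 = (4 - 153*(-1/91))*149 = (4 + 153/91)*149 = (517/91)*149 = 77033/91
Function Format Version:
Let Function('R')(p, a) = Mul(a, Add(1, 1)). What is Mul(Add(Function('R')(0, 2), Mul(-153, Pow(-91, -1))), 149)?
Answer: Rational(77033, 91) ≈ 846.52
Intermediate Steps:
Function('R')(p, a) = Mul(2, a) (Function('R')(p, a) = Mul(a, 2) = Mul(2, a))
Mul(Add(Function('R')(0, 2), Mul(-153, Pow(-91, -1))), 149) = Mul(Add(Mul(2, 2), Mul(-153, Pow(-91, -1))), 149) = Mul(Add(4, Mul(-153, Rational(-1, 91))), 149) = Mul(Add(4, Rational(153, 91)), 149) = Mul(Rational(517, 91), 149) = Rational(77033, 91)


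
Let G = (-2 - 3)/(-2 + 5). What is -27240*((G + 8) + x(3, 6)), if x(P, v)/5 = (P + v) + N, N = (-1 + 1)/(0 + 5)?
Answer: -1398320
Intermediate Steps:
N = 0 (N = 0/5 = 0*(1/5) = 0)
x(P, v) = 5*P + 5*v (x(P, v) = 5*((P + v) + 0) = 5*(P + v) = 5*P + 5*v)
G = -5/3 ≈ -1.6667
-27240*((G + 8) + x(3, 6)) = -27240*((-5/3 + 8) + (5*3 + 5*6)) = -27240*(19/3 + (15 + 30)) = -27240*(19/3 + 45) = -27240*154/3 = -1398320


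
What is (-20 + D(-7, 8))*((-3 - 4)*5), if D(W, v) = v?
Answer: 420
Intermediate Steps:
(-20 + D(-7, 8))*((-3 - 4)*5) = (-20 + 8)*((-3 - 4)*5) = -(-84)*5 = -12*(-35) = 420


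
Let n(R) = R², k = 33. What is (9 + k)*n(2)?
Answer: 168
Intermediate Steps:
(9 + k)*n(2) = (9 + 33)*2² = 42*4 = 168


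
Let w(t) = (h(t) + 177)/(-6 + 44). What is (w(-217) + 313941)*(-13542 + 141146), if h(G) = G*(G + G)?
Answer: 40376971454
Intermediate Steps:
h(G) = 2*G² (h(G) = G*(2*G) = 2*G²)
w(t) = 177/38 + t²/19 (w(t) = (2*t² + 177)/(-6 + 44) = (177 + 2*t²)/38 = (177 + 2*t²)*(1/38) = 177/38 + t²/19)
(w(-217) + 313941)*(-13542 + 141146) = ((177/38 + (1/19)*(-217)²) + 313941)*(-13542 + 141146) = ((177/38 + (1/19)*47089) + 313941)*127604 = ((177/38 + 47089/19) + 313941)*127604 = (94355/38 + 313941)*127604 = (12024113/38)*127604 = 40376971454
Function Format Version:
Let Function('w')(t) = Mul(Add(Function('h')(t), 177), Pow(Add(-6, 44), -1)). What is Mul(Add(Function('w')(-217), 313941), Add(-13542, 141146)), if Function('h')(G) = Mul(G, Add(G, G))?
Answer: 40376971454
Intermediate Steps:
Function('h')(G) = Mul(2, Pow(G, 2)) (Function('h')(G) = Mul(G, Mul(2, G)) = Mul(2, Pow(G, 2)))
Function('w')(t) = Add(Rational(177, 38), Mul(Rational(1, 19), Pow(t, 2))) (Function('w')(t) = Mul(Add(Mul(2, Pow(t, 2)), 177), Pow(Add(-6, 44), -1)) = Mul(Add(177, Mul(2, Pow(t, 2))), Pow(38, -1)) = Mul(Add(177, Mul(2, Pow(t, 2))), Rational(1, 38)) = Add(Rational(177, 38), Mul(Rational(1, 19), Pow(t, 2))))
Mul(Add(Function('w')(-217), 313941), Add(-13542, 141146)) = Mul(Add(Add(Rational(177, 38), Mul(Rational(1, 19), Pow(-217, 2))), 313941), Add(-13542, 141146)) = Mul(Add(Add(Rational(177, 38), Mul(Rational(1, 19), 47089)), 313941), 127604) = Mul(Add(Add(Rational(177, 38), Rational(47089, 19)), 313941), 127604) = Mul(Add(Rational(94355, 38), 313941), 127604) = Mul(Rational(12024113, 38), 127604) = 40376971454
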